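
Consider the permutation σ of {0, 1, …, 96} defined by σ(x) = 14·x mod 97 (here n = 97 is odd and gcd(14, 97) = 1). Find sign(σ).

-1

Start at x=5: 5 → 70 → 10 → 43 → 20 → 86 → 40 → … (one orbit).
π_14 has 2 disjoint cycles with lengths [96, 1] on {0,…,96}.
sign(π) = (−1)^{n − #cycles} = (−1)^{97−2} = (−1)^95 = -1.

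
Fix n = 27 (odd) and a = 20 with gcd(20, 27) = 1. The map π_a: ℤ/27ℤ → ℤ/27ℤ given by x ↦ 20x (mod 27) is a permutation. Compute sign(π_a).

Orbit of 2 under x↦20x: [2, 13, 17, 16, 23, 1, 20]… (length divides ord_27(20)).
Cycle type of π: 18 + 6 + 2 + 1; total 4 cycles.
sign(π) = (−1)^{n − #cycles} = (−1)^{27−4} = (−1)^23 = -1.
Zolotarev: (20|27) = -1, matching the cycle-count sign.

-1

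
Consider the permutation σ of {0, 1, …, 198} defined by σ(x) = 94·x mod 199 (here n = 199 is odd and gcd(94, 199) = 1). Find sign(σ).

+1

Trace 43: π^k(43) = [43, 62, 57, 184, 182, 193, 33] for k=0..6.
Cycle lengths of π_94 on ℤ/199ℤ: [99, 99, 1]; 3 cycles in total.
With 3 cycles on 199 points, sign = (−1)^{199−3} = +1.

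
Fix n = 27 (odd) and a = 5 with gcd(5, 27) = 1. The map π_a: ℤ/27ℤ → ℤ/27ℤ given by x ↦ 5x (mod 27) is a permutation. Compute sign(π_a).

-1

Start at x=5: 5 → 25 → 17 → 4 → 20 → 19 → 14 → … (one orbit).
4 cycles of lengths [18, 6, 2, 1].
sign(π) = (−1)^{n − #cycles} = (−1)^{27−4} = (−1)^23 = -1.
The Jacobi symbol (5|27) = -1 (Zolotarev) agrees.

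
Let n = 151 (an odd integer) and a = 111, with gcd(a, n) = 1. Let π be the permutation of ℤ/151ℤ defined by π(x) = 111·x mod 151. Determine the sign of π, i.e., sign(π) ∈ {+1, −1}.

Orbit of 21 under x↦111x: [21, 66, 78, 51, 74, 60, 16]… (length divides ord_151(111)).
2 cycles of lengths [150, 1].
2 cycles on 151: each ℓ→(−1)^(ℓ−1), product (−1)^149 = -1.

-1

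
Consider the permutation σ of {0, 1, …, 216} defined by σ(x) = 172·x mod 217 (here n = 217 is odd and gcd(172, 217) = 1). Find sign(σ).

-1

Orbit of 193 under x↦172x: [193, 212, 8, 74, 142, 120, 25]… (length divides ord_217(172)).
Cycle lengths of π_172 on ℤ/217ℤ: [30, 30, 30, 30, 30, 30, 30, 3, 3, 1]; 10 cycles in total.
n − c = 217 − 10 = 207; sign = (−1)^207 = -1.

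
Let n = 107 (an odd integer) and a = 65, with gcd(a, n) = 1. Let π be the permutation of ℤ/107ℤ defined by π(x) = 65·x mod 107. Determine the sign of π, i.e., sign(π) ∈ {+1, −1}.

Orbit of 10 under x↦65x: [10, 8, 92, 95, 76, 18, 100]… (length divides ord_107(65)).
The orbit structure of x ↦ 65x mod 107: 2 orbits of sizes [106, 1].
sign(π) = (−1)^{n − #cycles} = (−1)^{107−2} = (−1)^105 = -1.
Check: (65/107) = -1 by Zolotarev.

-1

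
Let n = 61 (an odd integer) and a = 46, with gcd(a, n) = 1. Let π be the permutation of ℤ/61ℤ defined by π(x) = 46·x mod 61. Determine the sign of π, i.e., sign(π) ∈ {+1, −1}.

+1

Trace 25: π^k(25) = [25, 52, 13, 49, 58, 45, 57] for k=0..6.
Decompose π into cycles: lengths [30, 30, 1] (3 cycles, including the fixed point 0).
With 3 cycles on 61 points, sign = (−1)^{61−3} = +1.
(46|61)_J = +1 (Zolotarev's lemma cross-check).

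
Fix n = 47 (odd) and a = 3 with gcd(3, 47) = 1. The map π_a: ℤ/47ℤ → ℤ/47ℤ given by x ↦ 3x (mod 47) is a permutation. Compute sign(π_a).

+1

Orbit of 36 under x↦3x: [36, 14, 42, 32, 2, 6, 18]… (length divides ord_47(3)).
π_3 has 3 disjoint cycles with lengths [23, 23, 1] on {0,…,46}.
n − c = 47 − 3 = 44; sign = (−1)^44 = +1.
Via Zolotarev, sign(π_{3}) = (3|47) = +1.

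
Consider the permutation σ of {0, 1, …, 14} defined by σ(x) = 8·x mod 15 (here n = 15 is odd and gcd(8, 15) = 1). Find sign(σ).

Trace 1: π^k(1) = [1, 8, 4, 2] for k=0..3.
Cycle type of π: 4×3 + 2 + 1; total 5 cycles.
With 5 cycles on 15 points, sign = (−1)^{15−5} = +1.

+1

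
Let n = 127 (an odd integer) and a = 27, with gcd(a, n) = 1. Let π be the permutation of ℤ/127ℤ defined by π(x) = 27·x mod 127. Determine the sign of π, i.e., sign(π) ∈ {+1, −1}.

Trace 102: π^k(102) = [102, 87, 63, 50, 80, 1, 27] for k=0..6.
Cycle type of π: 42×3 + 1; total 4 cycles.
127 − 4 = 123 transpositions; sign(π) = (−1)^123 = -1.
Check: (27/127) = -1 by Zolotarev.

-1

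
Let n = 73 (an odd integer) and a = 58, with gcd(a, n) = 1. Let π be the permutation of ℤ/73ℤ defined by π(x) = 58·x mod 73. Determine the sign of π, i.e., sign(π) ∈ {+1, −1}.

-1

Orbit of 51 under x↦58x: [51, 38, 14, 9, 11, 54, 66]… (length divides ord_73(58)).
Cycle type of π: 72 + 1; total 2 cycles.
2 cycles on 73: each ℓ→(−1)^(ℓ−1), product (−1)^71 = -1.
Via Zolotarev, sign(π_{58}) = (58|73) = -1.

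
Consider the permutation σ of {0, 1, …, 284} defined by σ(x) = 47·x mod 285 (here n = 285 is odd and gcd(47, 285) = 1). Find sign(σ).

+1

Start at x=62: 62 → 64 → 158 → 16 → 182 → 4 → 188 → … (one orbit).
The orbit structure of x ↦ 47x mod 285: 15 orbits of sizes [36, 36, 36, 36, 36, 36, 18, 18, 9, 9, 4, 4, 4, 2, 1].
With 15 cycles on 285 points, sign = (−1)^{285−15} = +1.
Check: (47/285) = +1 by Zolotarev.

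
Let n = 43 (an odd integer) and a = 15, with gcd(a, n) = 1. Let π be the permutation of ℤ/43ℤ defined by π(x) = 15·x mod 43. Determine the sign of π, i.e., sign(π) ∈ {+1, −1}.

Orbit of 35 under x↦15x: [35, 9, 6, 4, 17, 40, 41]… (length divides ord_43(15)).
Decompose π into cycles: lengths [21, 21, 1] (3 cycles, including the fixed point 0).
With 3 cycles on 43 points, sign = (−1)^{43−3} = +1.

+1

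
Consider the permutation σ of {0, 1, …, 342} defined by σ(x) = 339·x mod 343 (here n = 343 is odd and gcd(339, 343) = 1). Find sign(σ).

-1

Trace 342: π^k(342) = [342, 4, 327, 64, 87, 338, 20] for k=0..6.
Cycle lengths of π_339 on ℤ/343ℤ: [294, 42, 6, 1]; 4 cycles in total.
Σ(ℓ_i−1) = 343−4 = 339; sign = (−1)^339 = -1.
The Jacobi symbol (339|343) = -1 (Zolotarev) agrees.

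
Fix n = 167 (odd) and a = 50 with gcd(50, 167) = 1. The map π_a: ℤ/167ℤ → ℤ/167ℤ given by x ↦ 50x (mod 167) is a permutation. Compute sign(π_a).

Start at x=85: 85 → 75 → 76 → 126 → 121 → 38 → 63 → … (one orbit).
π_50 has 3 disjoint cycles with lengths [83, 83, 1] on {0,…,166}.
With 3 cycles on 167 points, sign = (−1)^{167−3} = +1.

+1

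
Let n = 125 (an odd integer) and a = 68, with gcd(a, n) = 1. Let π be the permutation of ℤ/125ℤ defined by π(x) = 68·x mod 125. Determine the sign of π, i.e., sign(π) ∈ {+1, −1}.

-1

Orbit of 124 under x↦68x: [124, 57, 1, 68]… (length divides ord_125(68)).
Cycle type of π: 4×31 + 1; total 32 cycles.
Σ(ℓ_i−1) = 125−32 = 93; sign = (−1)^93 = -1.
(68|125)_J = -1 (Zolotarev's lemma cross-check).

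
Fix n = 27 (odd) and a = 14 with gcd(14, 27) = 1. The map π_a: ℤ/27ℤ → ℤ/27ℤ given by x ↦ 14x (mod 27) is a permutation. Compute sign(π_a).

Trace 2: π^k(2) = [2, 1, 14, 7, 17, 22, 11] for k=0..6.
π_14 has 4 disjoint cycles with lengths [18, 6, 2, 1] on {0,…,26}.
27 − 4 = 23 transpositions; sign(π) = (−1)^23 = -1.
(14|27)_J = -1 (Zolotarev's lemma cross-check).

-1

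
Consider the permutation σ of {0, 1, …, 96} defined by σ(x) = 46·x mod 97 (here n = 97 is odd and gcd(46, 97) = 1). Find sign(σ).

-1

Start at x=63: 63 → 85 → 30 → 22 → 42 → 89 → 20 → … (one orbit).
4 cycles of lengths [32, 32, 32, 1].
sign(π) = (−1)^{n − #cycles} = (−1)^{97−4} = (−1)^93 = -1.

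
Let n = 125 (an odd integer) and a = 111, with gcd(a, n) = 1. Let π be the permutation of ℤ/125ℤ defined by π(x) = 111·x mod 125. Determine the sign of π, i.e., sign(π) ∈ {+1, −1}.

Trace 61: π^k(61) = [61, 21, 81, 116, 1, 111, 71] for k=0..6.
π_111 has 13 disjoint cycles with lengths [25, 25, 25, 25, 5, 5, 5, 5, 1, 1, 1, 1, 1] on {0,…,124}.
13 cycles on 125: each ℓ→(−1)^(ℓ−1), product (−1)^112 = +1.
Zolotarev: (111|125) = +1, matching the cycle-count sign.

+1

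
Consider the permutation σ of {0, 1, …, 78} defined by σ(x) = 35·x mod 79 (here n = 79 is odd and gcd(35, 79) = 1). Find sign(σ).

Start at x=20: 20 → 68 → 10 → 34 → 5 → 17 → 42 → … (one orbit).
Cycle type of π: 78 + 1; total 2 cycles.
n − c = 79 − 2 = 77; sign = (−1)^77 = -1.
Zolotarev: (35|79) = -1, matching the cycle-count sign.

-1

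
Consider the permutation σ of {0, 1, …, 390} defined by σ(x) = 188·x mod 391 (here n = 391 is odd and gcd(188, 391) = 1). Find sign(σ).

+1

Orbit of 256 under x↦188x: [256, 35, 324, 307, 239, 358, 52]… (length divides ord_391(188)).
Cycle type of π: 11×34 + 1×17; total 51 cycles.
With 51 cycles on 391 points, sign = (−1)^{391−51} = +1.
Check: (188/391) = +1 by Zolotarev.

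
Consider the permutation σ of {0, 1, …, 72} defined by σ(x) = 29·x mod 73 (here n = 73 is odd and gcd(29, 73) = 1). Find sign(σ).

-1

Start at x=70: 70 → 59 → 32 → 52 → 48 → 5 → 72 → … (one orbit).
The orbit structure of x ↦ 29x mod 73: 2 orbits of sizes [72, 1].
With 2 cycles on 73 points, sign = (−1)^{73−2} = -1.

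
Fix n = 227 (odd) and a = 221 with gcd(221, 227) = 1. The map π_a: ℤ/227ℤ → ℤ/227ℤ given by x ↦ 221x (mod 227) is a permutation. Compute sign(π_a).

+1

Orbit of 144 under x↦221x: [144, 44, 190, 222, 30, 47, 172]… (length divides ord_227(221)).
Cycle lengths of π_221 on ℤ/227ℤ: [113, 113, 1]; 3 cycles in total.
With 3 cycles on 227 points, sign = (−1)^{227−3} = +1.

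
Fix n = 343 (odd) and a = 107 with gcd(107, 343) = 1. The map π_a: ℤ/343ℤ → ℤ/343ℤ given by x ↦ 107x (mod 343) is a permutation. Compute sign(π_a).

+1

Start at x=267: 267 → 100 → 67 → 309 → 135 → 39 → 57 → … (one orbit).
Cycle lengths of π_107 on ℤ/343ℤ: [147, 147, 21, 21, 3, 3, 1]; 7 cycles in total.
n − c = 343 − 7 = 336; sign = (−1)^336 = +1.
Via Zolotarev, sign(π_{107}) = (107|343) = +1.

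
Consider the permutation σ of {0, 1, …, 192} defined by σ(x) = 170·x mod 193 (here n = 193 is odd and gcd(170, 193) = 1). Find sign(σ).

+1

Trace 9: π^k(9) = [9, 179, 129, 121, 112, 126, 190] for k=0..6.
π_170 has 7 disjoint cycles with lengths [32, 32, 32, 32, 32, 32, 1] on {0,…,192}.
With 7 cycles on 193 points, sign = (−1)^{193−7} = +1.
Check: (170/193) = +1 by Zolotarev.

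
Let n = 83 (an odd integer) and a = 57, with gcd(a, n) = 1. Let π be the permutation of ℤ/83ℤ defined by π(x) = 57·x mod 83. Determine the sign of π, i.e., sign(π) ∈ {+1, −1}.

-1

Trace 18: π^k(18) = [18, 30, 50, 28, 19, 4, 62] for k=0..6.
π_57 has 2 disjoint cycles with lengths [82, 1] on {0,…,82}.
83 − 2 = 81 transpositions; sign(π) = (−1)^81 = -1.
Via Zolotarev, sign(π_{57}) = (57|83) = -1.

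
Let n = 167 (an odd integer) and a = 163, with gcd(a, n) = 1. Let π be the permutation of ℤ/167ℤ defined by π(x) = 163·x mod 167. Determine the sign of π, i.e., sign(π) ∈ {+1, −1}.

Trace 76: π^k(76) = [76, 30, 47, 146, 84, 165, 8] for k=0..6.
π_163 has 2 disjoint cycles with lengths [166, 1] on {0,…,166}.
Σ(ℓ_i−1) = 167−2 = 165; sign = (−1)^165 = -1.
Zolotarev: (163|167) = -1, matching the cycle-count sign.

-1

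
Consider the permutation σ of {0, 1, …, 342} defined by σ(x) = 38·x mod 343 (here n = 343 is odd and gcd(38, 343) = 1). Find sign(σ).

Start at x=89: 89 → 295 → 234 → 317 → 41 → 186 → 208 → … (one orbit).
The orbit structure of x ↦ 38x mod 343: 4 orbits of sizes [294, 42, 6, 1].
Σ(ℓ_i−1) = 343−4 = 339; sign = (−1)^339 = -1.
Check: (38/343) = -1 by Zolotarev.

-1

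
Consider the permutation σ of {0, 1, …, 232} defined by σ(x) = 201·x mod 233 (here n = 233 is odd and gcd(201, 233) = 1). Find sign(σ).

+1

Orbit of 187 under x↦201x: [187, 74, 195, 51, 232, 32, 141]… (length divides ord_233(201)).
Decompose π into cycles: lengths [58, 58, 58, 58, 1] (5 cycles, including the fixed point 0).
Σ(ℓ_i−1) = 233−5 = 228; sign = (−1)^228 = +1.
Zolotarev: (201|233) = +1, matching the cycle-count sign.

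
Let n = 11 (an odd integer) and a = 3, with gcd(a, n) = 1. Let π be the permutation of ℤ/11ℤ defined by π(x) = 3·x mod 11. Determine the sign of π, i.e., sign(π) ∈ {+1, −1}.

Trace 4: π^k(4) = [4, 1, 3, 9, 5] for k=0..4.
Cycle type of π: 5×2 + 1; total 3 cycles.
11 − 3 = 8 transpositions; sign(π) = (−1)^8 = +1.
Zolotarev: (3|11) = +1, matching the cycle-count sign.

+1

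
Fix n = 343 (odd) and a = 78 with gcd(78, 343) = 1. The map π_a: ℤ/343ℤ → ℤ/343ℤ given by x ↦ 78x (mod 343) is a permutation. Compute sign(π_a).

Trace 134: π^k(134) = [134, 162, 288, 169, 148, 225, 57] for k=0..6.
Cycle type of π: 49×6 + 7×6 + 1×7; total 19 cycles.
With 19 cycles on 343 points, sign = (−1)^{343−19} = +1.
The Jacobi symbol (78|343) = +1 (Zolotarev) agrees.

+1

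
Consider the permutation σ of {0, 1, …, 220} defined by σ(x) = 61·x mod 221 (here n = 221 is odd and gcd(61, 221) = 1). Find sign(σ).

-1

Trace 3: π^k(3) = [3, 183, 113, 42, 131, 35, 146] for k=0..6.
Decompose π into cycles: lengths [48, 48, 48, 48, 16, 3, 3, 3, 3, 1] (10 cycles, including the fixed point 0).
sign(π) = (−1)^{n − #cycles} = (−1)^{221−10} = (−1)^211 = -1.
The Jacobi symbol (61|221) = -1 (Zolotarev) agrees.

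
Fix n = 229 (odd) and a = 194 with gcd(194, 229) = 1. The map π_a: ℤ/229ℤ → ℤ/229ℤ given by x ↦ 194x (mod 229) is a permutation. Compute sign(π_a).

-1

Trace 52: π^k(52) = [52, 12, 38, 44, 63, 85, 2] for k=0..6.
Decompose π into cycles: lengths [228, 1] (2 cycles, including the fixed point 0).
2 cycles on 229: each ℓ→(−1)^(ℓ−1), product (−1)^227 = -1.
(194|229)_J = -1 (Zolotarev's lemma cross-check).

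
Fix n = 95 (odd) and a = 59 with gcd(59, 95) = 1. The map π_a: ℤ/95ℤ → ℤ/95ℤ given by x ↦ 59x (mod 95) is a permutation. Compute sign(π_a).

Trace 36: π^k(36) = [36, 34, 11, 79, 6, 69, 81] for k=0..6.
π_59 has 8 disjoint cycles with lengths [18, 18, 18, 18, 18, 2, 2, 1] on {0,…,94}.
95 − 8 = 87 transpositions; sign(π) = (−1)^87 = -1.
Check: (59/95) = -1 by Zolotarev.

-1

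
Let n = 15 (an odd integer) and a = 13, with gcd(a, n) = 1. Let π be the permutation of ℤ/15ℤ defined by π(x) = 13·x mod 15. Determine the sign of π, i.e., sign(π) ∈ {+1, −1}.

Trace 13: π^k(13) = [13, 4, 7, 1] for k=0..3.
Cycle type of π: 4×3 + 1×3; total 6 cycles.
With 6 cycles on 15 points, sign = (−1)^{15−6} = -1.

-1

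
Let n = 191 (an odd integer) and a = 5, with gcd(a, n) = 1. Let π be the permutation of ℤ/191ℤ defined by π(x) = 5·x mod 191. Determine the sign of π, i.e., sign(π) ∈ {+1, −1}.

Start at x=150: 150 → 177 → 121 → 32 → 160 → 36 → 180 → … (one orbit).
Cycle lengths of π_5 on ℤ/191ℤ: [19, 19, 19, 19, 19, 19, 19, 19, 19, 19, 1]; 11 cycles in total.
191 − 11 = 180 transpositions; sign(π) = (−1)^180 = +1.
The Jacobi symbol (5|191) = +1 (Zolotarev) agrees.

+1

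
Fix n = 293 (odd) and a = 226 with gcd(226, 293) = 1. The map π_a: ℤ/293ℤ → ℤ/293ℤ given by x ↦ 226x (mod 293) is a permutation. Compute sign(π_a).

+1

Trace 38: π^k(38) = [38, 91, 56, 57, 283, 84, 232] for k=0..6.
Cycle type of π: 73×4 + 1; total 5 cycles.
n − c = 293 − 5 = 288; sign = (−1)^288 = +1.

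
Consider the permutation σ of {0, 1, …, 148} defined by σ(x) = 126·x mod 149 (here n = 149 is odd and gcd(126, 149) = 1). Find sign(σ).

-1

Orbit of 103 under x↦126x: [103, 15, 102, 38, 20, 136, 1]… (length divides ord_149(126)).
The orbit structure of x ↦ 126x mod 149: 2 orbits of sizes [148, 1].
sign(π) = (−1)^{n − #cycles} = (−1)^{149−2} = (−1)^147 = -1.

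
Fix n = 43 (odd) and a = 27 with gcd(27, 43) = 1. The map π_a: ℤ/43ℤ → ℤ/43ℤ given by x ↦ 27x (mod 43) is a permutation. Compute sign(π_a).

-1

Orbit of 39 under x↦27x: [39, 21, 8, 1, 27, 41, 32]… (length divides ord_43(27)).
Cycle type of π: 14×3 + 1; total 4 cycles.
4 cycles on 43: each ℓ→(−1)^(ℓ−1), product (−1)^39 = -1.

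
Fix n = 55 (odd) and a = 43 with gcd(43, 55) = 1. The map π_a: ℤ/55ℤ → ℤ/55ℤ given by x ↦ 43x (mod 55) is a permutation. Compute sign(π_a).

Trace 43: π^k(43) = [43, 34, 32, 1] for k=0..3.
Cycle lengths of π_43 on ℤ/55ℤ: [4, 4, 4, 4, 4, 4, 4, 4, 4, 4, 4, 2, 2, 2, 2, 2, 1]; 17 cycles in total.
n − c = 55 − 17 = 38; sign = (−1)^38 = +1.

+1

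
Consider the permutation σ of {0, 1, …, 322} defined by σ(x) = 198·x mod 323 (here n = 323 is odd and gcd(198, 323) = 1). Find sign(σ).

Orbit of 88 under x↦198x: [88, 305, 312, 83, 284, 30, 126]… (length divides ord_323(198)).
Decompose π into cycles: lengths [48, 48, 48, 48, 48, 48, 16, 6, 6, 6, 1] (11 cycles, including the fixed point 0).
sign(π) = (−1)^{n − #cycles} = (−1)^{323−11} = (−1)^312 = +1.
(198|323)_J = +1 (Zolotarev's lemma cross-check).

+1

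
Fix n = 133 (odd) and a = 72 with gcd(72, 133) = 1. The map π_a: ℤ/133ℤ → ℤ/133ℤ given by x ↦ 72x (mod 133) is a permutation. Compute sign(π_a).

-1

Trace 72: π^k(72) = [72, 130, 50, 9, 116, 106, 51] for k=0..6.
The orbit structure of x ↦ 72x mod 133: 10 orbits of sizes [18, 18, 18, 18, 18, 18, 18, 3, 3, 1].
n − c = 133 − 10 = 123; sign = (−1)^123 = -1.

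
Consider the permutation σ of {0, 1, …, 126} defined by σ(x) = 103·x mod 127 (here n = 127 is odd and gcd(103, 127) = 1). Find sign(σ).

Trace 52: π^k(52) = [52, 22, 107, 99, 37, 1, 103] for k=0..6.
Cycle type of π: 9×14 + 1; total 15 cycles.
Σ(ℓ_i−1) = 127−15 = 112; sign = (−1)^112 = +1.
Via Zolotarev, sign(π_{103}) = (103|127) = +1.

+1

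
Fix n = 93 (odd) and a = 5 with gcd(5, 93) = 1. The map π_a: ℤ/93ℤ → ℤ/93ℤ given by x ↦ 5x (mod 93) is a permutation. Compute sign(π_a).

Start at x=32: 32 → 67 → 56 → 1 → 5 → 25 → 32 (one orbit).
Cycle type of π: 6×10 + 3×10 + 2 + 1; total 22 cycles.
sign(π) = (−1)^{n − #cycles} = (−1)^{93−22} = (−1)^71 = -1.
The Jacobi symbol (5|93) = -1 (Zolotarev) agrees.

-1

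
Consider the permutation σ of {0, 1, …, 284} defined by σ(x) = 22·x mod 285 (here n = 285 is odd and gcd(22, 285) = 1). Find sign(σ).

Orbit of 127 under x↦22x: [127, 229, 193, 256, 217, 214, 148]… (length divides ord_285(22)).
Cycle lengths of π_22 on ℤ/285ℤ: [36, 36, 36, 36, 36, 36, 18, 18, 18, 4, 4, 4, 1, 1, 1]; 15 cycles in total.
Σ(ℓ_i−1) = 285−15 = 270; sign = (−1)^270 = +1.
Zolotarev: (22|285) = +1, matching the cycle-count sign.

+1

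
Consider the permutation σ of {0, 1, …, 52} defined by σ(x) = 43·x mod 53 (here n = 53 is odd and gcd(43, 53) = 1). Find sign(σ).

+1

Start at x=46: 46 → 17 → 42 → 4 → 13 → 29 → 28 → … (one orbit).
Cycle lengths of π_43 on ℤ/53ℤ: [26, 26, 1]; 3 cycles in total.
sign(π) = (−1)^{n − #cycles} = (−1)^{53−3} = (−1)^50 = +1.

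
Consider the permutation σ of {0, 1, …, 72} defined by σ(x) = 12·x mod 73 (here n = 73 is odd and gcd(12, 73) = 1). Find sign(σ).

Trace 55: π^k(55) = [55, 3, 36, 67, 1, 12, 71] for k=0..6.
π_12 has 3 disjoint cycles with lengths [36, 36, 1] on {0,…,72}.
sign(π) = (−1)^{n − #cycles} = (−1)^{73−3} = (−1)^70 = +1.

+1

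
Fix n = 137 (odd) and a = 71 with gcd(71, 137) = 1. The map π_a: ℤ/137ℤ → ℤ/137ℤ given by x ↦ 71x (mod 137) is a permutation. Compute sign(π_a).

Start at x=118: 118 → 21 → 121 → 97 → 37 → 24 → 60 → … (one orbit).
Cycle lengths of π_71 on ℤ/137ℤ: [136, 1]; 2 cycles in total.
2 cycles on 137: each ℓ→(−1)^(ℓ−1), product (−1)^135 = -1.

-1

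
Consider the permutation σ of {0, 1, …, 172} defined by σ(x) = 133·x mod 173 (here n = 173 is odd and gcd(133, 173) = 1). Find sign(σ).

+1

Orbit of 16 under x↦133x: [16, 52, 169, 160, 1, 133, 43]… (length divides ord_173(133)).
π_133 has 5 disjoint cycles with lengths [43, 43, 43, 43, 1] on {0,…,172}.
With 5 cycles on 173 points, sign = (−1)^{173−5} = +1.
Via Zolotarev, sign(π_{133}) = (133|173) = +1.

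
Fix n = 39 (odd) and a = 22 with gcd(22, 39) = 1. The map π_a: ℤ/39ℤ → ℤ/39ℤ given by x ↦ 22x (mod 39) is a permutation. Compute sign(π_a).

+1

Orbit of 16 under x↦22x: [16, 1, 22]… (length divides ord_39(22)).
Cycle lengths of π_22 on ℤ/39ℤ: [3, 3, 3, 3, 3, 3, 3, 3, 3, 3, 3, 3, 1, 1, 1]; 15 cycles in total.
Σ(ℓ_i−1) = 39−15 = 24; sign = (−1)^24 = +1.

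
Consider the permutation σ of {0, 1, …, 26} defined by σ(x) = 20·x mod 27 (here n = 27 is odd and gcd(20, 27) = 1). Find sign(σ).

Start at x=4: 4 → 26 → 7 → 5 → 19 → 2 → 13 → … (one orbit).
Cycle type of π: 18 + 6 + 2 + 1; total 4 cycles.
With 4 cycles on 27 points, sign = (−1)^{27−4} = -1.
The Jacobi symbol (20|27) = -1 (Zolotarev) agrees.

-1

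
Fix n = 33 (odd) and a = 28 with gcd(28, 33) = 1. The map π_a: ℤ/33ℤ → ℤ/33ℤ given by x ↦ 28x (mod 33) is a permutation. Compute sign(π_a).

Start at x=28: 28 → 25 → 7 → 31 → 10 → 16 → 19 → … (one orbit).
π_28 has 6 disjoint cycles with lengths [10, 10, 10, 1, 1, 1] on {0,…,32}.
33 − 6 = 27 transpositions; sign(π) = (−1)^27 = -1.
Via Zolotarev, sign(π_{28}) = (28|33) = -1.

-1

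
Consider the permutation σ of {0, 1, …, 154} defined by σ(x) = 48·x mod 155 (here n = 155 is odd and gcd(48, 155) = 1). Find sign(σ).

Trace 12: π^k(12) = [12, 111, 58, 149, 22, 126, 3] for k=0..6.
π_48 has 5 disjoint cycles with lengths [60, 60, 30, 4, 1] on {0,…,154}.
Σ(ℓ_i−1) = 155−5 = 150; sign = (−1)^150 = +1.
Zolotarev: (48|155) = +1, matching the cycle-count sign.

+1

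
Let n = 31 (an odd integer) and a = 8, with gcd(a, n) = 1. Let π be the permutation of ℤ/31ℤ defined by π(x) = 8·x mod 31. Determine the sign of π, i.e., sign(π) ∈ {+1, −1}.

+1

Orbit of 8 under x↦8x: [8, 2, 16, 4, 1]… (length divides ord_31(8)).
π_8 has 7 disjoint cycles with lengths [5, 5, 5, 5, 5, 5, 1] on {0,…,30}.
31 − 7 = 24 transpositions; sign(π) = (−1)^24 = +1.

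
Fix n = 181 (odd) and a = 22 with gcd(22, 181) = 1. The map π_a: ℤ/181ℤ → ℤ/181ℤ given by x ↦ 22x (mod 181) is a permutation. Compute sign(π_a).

-1

Start at x=139: 139 → 162 → 125 → 35 → 46 → 107 → 1 → … (one orbit).
The orbit structure of x ↦ 22x mod 181: 10 orbits of sizes [20, 20, 20, 20, 20, 20, 20, 20, 20, 1].
With 10 cycles on 181 points, sign = (−1)^{181−10} = -1.
The Jacobi symbol (22|181) = -1 (Zolotarev) agrees.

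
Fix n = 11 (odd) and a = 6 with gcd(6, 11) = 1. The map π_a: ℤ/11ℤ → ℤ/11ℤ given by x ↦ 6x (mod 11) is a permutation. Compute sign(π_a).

Orbit of 9 under x↦6x: [9, 10, 5, 8, 4, 2, 1]… (length divides ord_11(6)).
π_6 has 2 disjoint cycles with lengths [10, 1] on {0,…,10}.
sign(π) = (−1)^{n − #cycles} = (−1)^{11−2} = (−1)^9 = -1.

-1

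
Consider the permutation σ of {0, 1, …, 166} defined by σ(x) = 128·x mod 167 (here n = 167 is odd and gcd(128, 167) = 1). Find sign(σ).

Orbit of 28 under x↦128x: [28, 77, 3, 50, 54, 65, 137]… (length divides ord_167(128)).
Cycle type of π: 83×2 + 1; total 3 cycles.
With 3 cycles on 167 points, sign = (−1)^{167−3} = +1.
Zolotarev: (128|167) = +1, matching the cycle-count sign.

+1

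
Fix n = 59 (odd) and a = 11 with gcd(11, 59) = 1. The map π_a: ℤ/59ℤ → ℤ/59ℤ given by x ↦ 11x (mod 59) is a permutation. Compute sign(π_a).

-1

Orbit of 7 under x↦11x: [7, 18, 21, 54, 4, 44, 12]… (length divides ord_59(11)).
Cycle lengths of π_11 on ℤ/59ℤ: [58, 1]; 2 cycles in total.
n − c = 59 − 2 = 57; sign = (−1)^57 = -1.
Via Zolotarev, sign(π_{11}) = (11|59) = -1.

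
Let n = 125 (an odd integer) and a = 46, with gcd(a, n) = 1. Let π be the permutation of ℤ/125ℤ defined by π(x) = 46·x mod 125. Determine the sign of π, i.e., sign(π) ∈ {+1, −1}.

Trace 121: π^k(121) = [121, 66, 36, 31, 51, 96, 41] for k=0..6.
Cycle type of π: 25×4 + 5×4 + 1×5; total 13 cycles.
n − c = 125 − 13 = 112; sign = (−1)^112 = +1.
Check: (46/125) = +1 by Zolotarev.

+1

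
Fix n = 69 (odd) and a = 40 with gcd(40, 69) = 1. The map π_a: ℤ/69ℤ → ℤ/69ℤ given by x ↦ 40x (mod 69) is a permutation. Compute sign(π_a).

Start at x=67: 67 → 58 → 43 → 64 → 7 → 4 → 22 → … (one orbit).
6 cycles of lengths [22, 22, 22, 1, 1, 1].
With 6 cycles on 69 points, sign = (−1)^{69−6} = -1.

-1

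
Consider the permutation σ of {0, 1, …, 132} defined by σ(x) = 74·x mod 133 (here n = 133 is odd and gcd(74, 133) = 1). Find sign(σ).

Start at x=23: 23 → 106 → 130 → 44 → 64 → 81 → 9 → … (one orbit).
Cycle lengths of π_74 on ℤ/133ℤ: [9, 9, 9, 9, 9, 9, 9, 9, 9, 9, 9, 9, 9, 9, 3, 3, 1]; 17 cycles in total.
17 cycles on 133: each ℓ→(−1)^(ℓ−1), product (−1)^116 = +1.
(74|133)_J = +1 (Zolotarev's lemma cross-check).

+1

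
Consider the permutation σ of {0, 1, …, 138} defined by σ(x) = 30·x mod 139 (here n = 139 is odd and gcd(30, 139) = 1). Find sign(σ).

+1

Orbit of 41 under x↦30x: [41, 118, 65, 4, 120, 125, 136]… (length divides ord_139(30)).
π_30 has 3 disjoint cycles with lengths [69, 69, 1] on {0,…,138}.
Σ(ℓ_i−1) = 139−3 = 136; sign = (−1)^136 = +1.
(30|139)_J = +1 (Zolotarev's lemma cross-check).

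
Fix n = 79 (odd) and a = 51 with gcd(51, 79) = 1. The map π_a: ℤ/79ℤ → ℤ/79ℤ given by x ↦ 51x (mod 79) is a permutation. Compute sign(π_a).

+1

Start at x=65: 65 → 76 → 5 → 18 → 49 → 50 → 22 → … (one orbit).
Decompose π into cycles: lengths [39, 39, 1] (3 cycles, including the fixed point 0).
Σ(ℓ_i−1) = 79−3 = 76; sign = (−1)^76 = +1.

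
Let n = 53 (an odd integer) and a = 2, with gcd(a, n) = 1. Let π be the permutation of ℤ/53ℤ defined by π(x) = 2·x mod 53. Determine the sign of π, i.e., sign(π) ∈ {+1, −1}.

Trace 25: π^k(25) = [25, 50, 47, 41, 29, 5, 10] for k=0..6.
2 cycles of lengths [52, 1].
With 2 cycles on 53 points, sign = (−1)^{53−2} = -1.
The Jacobi symbol (2|53) = -1 (Zolotarev) agrees.

-1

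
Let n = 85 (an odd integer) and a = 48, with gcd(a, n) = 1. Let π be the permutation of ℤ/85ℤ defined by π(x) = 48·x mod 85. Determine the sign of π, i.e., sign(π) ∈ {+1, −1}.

Trace 19: π^k(19) = [19, 62, 1, 48, 9, 7, 81] for k=0..6.
Cycle type of π: 16×5 + 4 + 1; total 7 cycles.
Σ(ℓ_i−1) = 85−7 = 78; sign = (−1)^78 = +1.
Zolotarev: (48|85) = +1, matching the cycle-count sign.

+1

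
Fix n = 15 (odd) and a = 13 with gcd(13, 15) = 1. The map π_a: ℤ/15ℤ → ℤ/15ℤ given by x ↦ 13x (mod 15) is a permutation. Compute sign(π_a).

-1

Orbit of 4 under x↦13x: [4, 7, 1, 13]… (length divides ord_15(13)).
Decompose π into cycles: lengths [4, 4, 4, 1, 1, 1] (6 cycles, including the fixed point 0).
n − c = 15 − 6 = 9; sign = (−1)^9 = -1.
Zolotarev: (13|15) = -1, matching the cycle-count sign.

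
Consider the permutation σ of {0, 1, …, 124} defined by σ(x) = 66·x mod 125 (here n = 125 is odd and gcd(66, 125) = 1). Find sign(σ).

Start at x=71: 71 → 61 → 26 → 91 → 6 → 21 → 11 → … (one orbit).
Cycle lengths of π_66 on ℤ/125ℤ: [25, 25, 25, 25, 5, 5, 5, 5, 1, 1, 1, 1, 1]; 13 cycles in total.
125 − 13 = 112 transpositions; sign(π) = (−1)^112 = +1.
Check: (66/125) = +1 by Zolotarev.

+1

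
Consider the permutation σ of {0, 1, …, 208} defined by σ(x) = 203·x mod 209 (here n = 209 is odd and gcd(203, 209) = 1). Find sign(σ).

-1

Trace 100: π^k(100) = [100, 27, 47, 136, 20, 89, 93] for k=0..6.
6 cycles of lengths [90, 90, 18, 5, 5, 1].
209 − 6 = 203 transpositions; sign(π) = (−1)^203 = -1.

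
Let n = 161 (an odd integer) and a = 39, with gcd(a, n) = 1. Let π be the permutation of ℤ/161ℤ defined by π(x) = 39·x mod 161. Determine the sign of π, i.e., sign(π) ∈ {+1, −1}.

Start at x=72: 72 → 71 → 32 → 121 → 50 → 18 → 58 → … (one orbit).
Cycle lengths of π_39 on ℤ/161ℤ: [33, 33, 33, 33, 11, 11, 3, 3, 1]; 9 cycles in total.
Σ(ℓ_i−1) = 161−9 = 152; sign = (−1)^152 = +1.
The Jacobi symbol (39|161) = +1 (Zolotarev) agrees.

+1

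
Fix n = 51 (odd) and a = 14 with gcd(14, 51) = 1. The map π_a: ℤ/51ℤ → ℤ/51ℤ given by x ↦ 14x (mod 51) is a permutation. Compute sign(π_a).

Orbit of 16 under x↦14x: [16, 20, 25, 44, 4, 5, 19]… (length divides ord_51(14)).
5 cycles of lengths [16, 16, 16, 2, 1].
sign(π) = (−1)^{n − #cycles} = (−1)^{51−5} = (−1)^46 = +1.
Zolotarev: (14|51) = +1, matching the cycle-count sign.

+1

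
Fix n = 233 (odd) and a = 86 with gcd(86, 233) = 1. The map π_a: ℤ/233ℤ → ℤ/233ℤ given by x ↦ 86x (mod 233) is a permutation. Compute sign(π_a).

Orbit of 113 under x↦86x: [113, 165, 210, 119, 215, 83, 148]… (length divides ord_233(86)).
Decompose π into cycles: lengths [232, 1] (2 cycles, including the fixed point 0).
233 − 2 = 231 transpositions; sign(π) = (−1)^231 = -1.

-1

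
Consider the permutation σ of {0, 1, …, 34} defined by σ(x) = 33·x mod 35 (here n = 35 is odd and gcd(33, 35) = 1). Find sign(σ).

Orbit of 17 under x↦33x: [17, 1, 33, 4, 27, 16, 3]… (length divides ord_35(33)).
Cycle type of π: 12×2 + 6 + 4 + 1; total 5 cycles.
n − c = 35 − 5 = 30; sign = (−1)^30 = +1.

+1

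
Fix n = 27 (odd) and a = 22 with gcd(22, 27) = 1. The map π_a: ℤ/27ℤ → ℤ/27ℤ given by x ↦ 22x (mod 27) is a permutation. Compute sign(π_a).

Start at x=16: 16 → 1 → 22 → 25 → 10 → 4 → 7 → … (one orbit).
The orbit structure of x ↦ 22x mod 27: 7 orbits of sizes [9, 9, 3, 3, 1, 1, 1].
Σ(ℓ_i−1) = 27−7 = 20; sign = (−1)^20 = +1.
Via Zolotarev, sign(π_{22}) = (22|27) = +1.

+1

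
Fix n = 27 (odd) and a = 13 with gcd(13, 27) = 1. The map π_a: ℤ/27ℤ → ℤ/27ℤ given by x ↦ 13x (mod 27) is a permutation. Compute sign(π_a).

Start at x=4: 4 → 25 → 1 → 13 → 7 → 10 → 22 → … (one orbit).
7 cycles of lengths [9, 9, 3, 3, 1, 1, 1].
27 − 7 = 20 transpositions; sign(π) = (−1)^20 = +1.

+1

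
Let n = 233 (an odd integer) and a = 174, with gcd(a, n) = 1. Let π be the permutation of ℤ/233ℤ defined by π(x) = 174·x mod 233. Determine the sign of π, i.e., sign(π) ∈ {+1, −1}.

Orbit of 185 under x↦174x: [185, 36, 206, 195, 145, 66, 67]… (length divides ord_233(174)).
Cycle lengths of π_174 on ℤ/233ℤ: [232, 1]; 2 cycles in total.
With 2 cycles on 233 points, sign = (−1)^{233−2} = -1.

-1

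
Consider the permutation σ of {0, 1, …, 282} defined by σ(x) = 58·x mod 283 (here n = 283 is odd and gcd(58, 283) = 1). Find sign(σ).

-1

Trace 141: π^k(141) = [141, 254, 16, 79, 54, 19, 253] for k=0..6.
π_58 has 4 disjoint cycles with lengths [94, 94, 94, 1] on {0,…,282}.
With 4 cycles on 283 points, sign = (−1)^{283−4} = -1.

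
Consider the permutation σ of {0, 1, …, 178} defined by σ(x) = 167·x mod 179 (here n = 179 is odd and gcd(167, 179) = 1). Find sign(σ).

-1

Orbit of 35 under x↦167x: [35, 117, 28, 22, 94, 125, 111]… (length divides ord_179(167)).
Cycle lengths of π_167 on ℤ/179ℤ: [178, 1]; 2 cycles in total.
179 − 2 = 177 transpositions; sign(π) = (−1)^177 = -1.
Zolotarev: (167|179) = -1, matching the cycle-count sign.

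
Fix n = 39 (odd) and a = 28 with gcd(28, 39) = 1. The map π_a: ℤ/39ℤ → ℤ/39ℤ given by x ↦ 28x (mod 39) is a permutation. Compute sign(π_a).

-1

Trace 7: π^k(7) = [7, 1, 28, 4, 34, 16, 19] for k=0..6.
The orbit structure of x ↦ 28x mod 39: 6 orbits of sizes [12, 12, 12, 1, 1, 1].
With 6 cycles on 39 points, sign = (−1)^{39−6} = -1.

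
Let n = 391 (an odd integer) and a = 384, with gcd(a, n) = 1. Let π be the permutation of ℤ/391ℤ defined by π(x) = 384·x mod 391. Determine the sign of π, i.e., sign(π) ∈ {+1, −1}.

Start at x=246: 246 → 233 → 324 → 78 → 236 → 303 → 225 → … (one orbit).
π_384 has 6 disjoint cycles with lengths [176, 176, 16, 11, 11, 1] on {0,…,390}.
6 cycles on 391: each ℓ→(−1)^(ℓ−1), product (−1)^385 = -1.

-1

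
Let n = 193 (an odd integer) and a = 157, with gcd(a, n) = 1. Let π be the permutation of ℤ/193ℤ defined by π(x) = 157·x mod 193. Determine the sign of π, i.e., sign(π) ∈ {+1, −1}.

+1

Start at x=27: 27 → 186 → 59 → 192 → 36 → 55 → 143 → … (one orbit).
Cycle type of π: 48×4 + 1; total 5 cycles.
193 − 5 = 188 transpositions; sign(π) = (−1)^188 = +1.
(157|193)_J = +1 (Zolotarev's lemma cross-check).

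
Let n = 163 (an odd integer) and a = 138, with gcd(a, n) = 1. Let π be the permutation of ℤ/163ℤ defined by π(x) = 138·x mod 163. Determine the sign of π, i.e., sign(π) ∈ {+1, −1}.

Orbit of 21 under x↦138x: [21, 127, 85, 157, 150, 162, 25]… (length divides ord_163(138)).
Cycle type of π: 54×3 + 1; total 4 cycles.
n − c = 163 − 4 = 159; sign = (−1)^159 = -1.
Zolotarev: (138|163) = -1, matching the cycle-count sign.

-1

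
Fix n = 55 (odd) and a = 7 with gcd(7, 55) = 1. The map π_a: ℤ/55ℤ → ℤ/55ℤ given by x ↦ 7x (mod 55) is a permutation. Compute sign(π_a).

+1

Trace 18: π^k(18) = [18, 16, 2, 14, 43, 26, 17] for k=0..6.
Cycle type of π: 20×2 + 10 + 4 + 1; total 5 cycles.
Σ(ℓ_i−1) = 55−5 = 50; sign = (−1)^50 = +1.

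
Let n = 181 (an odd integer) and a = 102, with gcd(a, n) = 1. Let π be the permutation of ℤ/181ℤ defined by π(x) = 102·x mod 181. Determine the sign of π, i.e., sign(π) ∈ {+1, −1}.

+1

Trace 5: π^k(5) = [5, 148, 73, 25, 16, 3, 125] for k=0..6.
Decompose π into cycles: lengths [45, 45, 45, 45, 1] (5 cycles, including the fixed point 0).
181 − 5 = 176 transpositions; sign(π) = (−1)^176 = +1.
The Jacobi symbol (102|181) = +1 (Zolotarev) agrees.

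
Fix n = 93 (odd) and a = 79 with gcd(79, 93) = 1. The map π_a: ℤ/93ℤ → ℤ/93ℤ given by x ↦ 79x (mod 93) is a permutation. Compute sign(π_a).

Orbit of 4 under x↦79x: [4, 37, 40, 91, 28, 73, 1]… (length divides ord_93(79)).
Decompose π into cycles: lengths [30, 30, 30, 1, 1, 1] (6 cycles, including the fixed point 0).
n − c = 93 − 6 = 87; sign = (−1)^87 = -1.

-1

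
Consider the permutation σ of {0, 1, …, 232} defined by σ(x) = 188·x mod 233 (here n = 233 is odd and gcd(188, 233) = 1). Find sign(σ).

-1

Start at x=25: 25 → 40 → 64 → 149 → 52 → 223 → 217 → … (one orbit).
Cycle type of π: 232 + 1; total 2 cycles.
2 cycles on 233: each ℓ→(−1)^(ℓ−1), product (−1)^231 = -1.
The Jacobi symbol (188|233) = -1 (Zolotarev) agrees.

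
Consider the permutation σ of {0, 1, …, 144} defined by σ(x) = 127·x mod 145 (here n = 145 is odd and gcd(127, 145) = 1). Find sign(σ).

Orbit of 109 under x↦127x: [109, 68, 81, 137, 144, 18, 111]… (length divides ord_145(127)).
The orbit structure of x ↦ 127x mod 145: 7 orbits of sizes [28, 28, 28, 28, 28, 4, 1].
145 − 7 = 138 transpositions; sign(π) = (−1)^138 = +1.
Check: (127/145) = +1 by Zolotarev.

+1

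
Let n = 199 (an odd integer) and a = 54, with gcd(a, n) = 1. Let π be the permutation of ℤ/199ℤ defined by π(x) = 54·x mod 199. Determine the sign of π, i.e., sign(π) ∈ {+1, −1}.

-1

Orbit of 8 under x↦54x: [8, 34, 45, 42, 79, 87, 121]… (length divides ord_199(54)).
π_54 has 2 disjoint cycles with lengths [198, 1] on {0,…,198}.
Σ(ℓ_i−1) = 199−2 = 197; sign = (−1)^197 = -1.
(54|199)_J = -1 (Zolotarev's lemma cross-check).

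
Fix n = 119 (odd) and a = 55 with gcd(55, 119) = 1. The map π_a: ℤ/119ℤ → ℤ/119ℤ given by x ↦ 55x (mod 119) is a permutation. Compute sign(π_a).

-1

Trace 55: π^k(55) = [55, 50, 13, 1] for k=0..3.
The orbit structure of x ↦ 55x mod 119: 32 orbits of sizes [4, 4, 4, 4, 4, 4, 4, 4, 4, 4, 4, 4, 4, 4, 4, 4, 4, 4, 4, 4, 4, 4, 4, 4, 4, 4, 4, 4, 2, 2, 2, 1].
With 32 cycles on 119 points, sign = (−1)^{119−32} = -1.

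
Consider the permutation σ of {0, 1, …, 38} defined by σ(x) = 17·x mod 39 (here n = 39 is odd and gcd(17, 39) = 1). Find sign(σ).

Start at x=23: 23 → 1 → 17 → 16 → 38 → 22 → 23 (one orbit).
Cycle lengths of π_17 on ℤ/39ℤ: [6, 6, 6, 6, 6, 6, 2, 1]; 8 cycles in total.
8 cycles on 39: each ℓ→(−1)^(ℓ−1), product (−1)^31 = -1.

-1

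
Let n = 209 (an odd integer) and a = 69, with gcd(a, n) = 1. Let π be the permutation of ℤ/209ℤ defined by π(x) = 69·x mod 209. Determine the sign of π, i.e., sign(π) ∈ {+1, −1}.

-1

Start at x=202: 202 → 144 → 113 → 64 → 27 → 191 → 12 → … (one orbit).
The orbit structure of x ↦ 69x mod 209: 12 orbits of sizes [30, 30, 30, 30, 30, 30, 6, 6, 6, 5, 5, 1].
With 12 cycles on 209 points, sign = (−1)^{209−12} = -1.
Zolotarev: (69|209) = -1, matching the cycle-count sign.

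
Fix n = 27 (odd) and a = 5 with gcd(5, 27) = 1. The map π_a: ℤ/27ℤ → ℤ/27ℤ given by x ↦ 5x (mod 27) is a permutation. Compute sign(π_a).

Start at x=17: 17 → 4 → 20 → 19 → 14 → 16 → 26 → … (one orbit).
Decompose π into cycles: lengths [18, 6, 2, 1] (4 cycles, including the fixed point 0).
With 4 cycles on 27 points, sign = (−1)^{27−4} = -1.
Via Zolotarev, sign(π_{5}) = (5|27) = -1.

-1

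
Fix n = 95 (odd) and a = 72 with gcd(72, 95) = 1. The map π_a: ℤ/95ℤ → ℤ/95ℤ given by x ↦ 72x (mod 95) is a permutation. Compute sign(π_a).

Start at x=11: 11 → 32 → 24 → 18 → 61 → 22 → 64 → … (one orbit).
Decompose π into cycles: lengths [36, 36, 18, 4, 1] (5 cycles, including the fixed point 0).
5 cycles on 95: each ℓ→(−1)^(ℓ−1), product (−1)^90 = +1.
Check: (72/95) = +1 by Zolotarev.

+1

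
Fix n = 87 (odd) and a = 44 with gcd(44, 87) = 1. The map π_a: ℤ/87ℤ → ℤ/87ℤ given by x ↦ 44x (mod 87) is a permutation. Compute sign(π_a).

Trace 2: π^k(2) = [2, 1, 44, 22, 11, 49, 68] for k=0..6.
5 cycles of lengths [28, 28, 28, 2, 1].
n − c = 87 − 5 = 82; sign = (−1)^82 = +1.
Via Zolotarev, sign(π_{44}) = (44|87) = +1.

+1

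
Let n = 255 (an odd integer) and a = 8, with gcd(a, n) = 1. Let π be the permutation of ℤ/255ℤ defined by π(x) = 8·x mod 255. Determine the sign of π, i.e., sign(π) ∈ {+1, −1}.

+1

Orbit of 64 under x↦8x: [64, 2, 16, 128, 4, 32, 1]… (length divides ord_255(8)).
Cycle type of π: 8×30 + 4×3 + 2 + 1; total 35 cycles.
n − c = 255 − 35 = 220; sign = (−1)^220 = +1.
Check: (8/255) = +1 by Zolotarev.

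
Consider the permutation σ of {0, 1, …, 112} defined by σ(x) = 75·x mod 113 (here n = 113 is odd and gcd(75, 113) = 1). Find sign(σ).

Trace 81: π^k(81) = [81, 86, 9, 110, 1, 75, 88] for k=0..6.
Decompose π into cycles: lengths [112, 1] (2 cycles, including the fixed point 0).
113 − 2 = 111 transpositions; sign(π) = (−1)^111 = -1.
(75|113)_J = -1 (Zolotarev's lemma cross-check).

-1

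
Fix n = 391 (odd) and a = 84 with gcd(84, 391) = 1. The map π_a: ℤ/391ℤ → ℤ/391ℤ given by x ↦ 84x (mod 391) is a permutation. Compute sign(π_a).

-1

Orbit of 67 under x↦84x: [67, 154, 33, 35, 203, 239, 135]… (length divides ord_391(84)).
Decompose π into cycles: lengths [22, 22, 22, 22, 22, 22, 22, 22, 22, 22, 22, 22, 22, 22, 22, 22, 22, 2, 2, 2, 2, 2, 2, 2, 2, 1] (26 cycles, including the fixed point 0).
With 26 cycles on 391 points, sign = (−1)^{391−26} = -1.
Check: (84/391) = -1 by Zolotarev.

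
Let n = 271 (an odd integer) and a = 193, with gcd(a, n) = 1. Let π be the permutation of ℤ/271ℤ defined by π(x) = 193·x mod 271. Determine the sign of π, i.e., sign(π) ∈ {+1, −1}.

Orbit of 266 under x↦193x: [266, 119, 203, 155, 105, 211, 73]… (length divides ord_271(193)).
Cycle lengths of π_193 on ℤ/271ℤ: [270, 1]; 2 cycles in total.
271 − 2 = 269 transpositions; sign(π) = (−1)^269 = -1.
(193|271)_J = -1 (Zolotarev's lemma cross-check).

-1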